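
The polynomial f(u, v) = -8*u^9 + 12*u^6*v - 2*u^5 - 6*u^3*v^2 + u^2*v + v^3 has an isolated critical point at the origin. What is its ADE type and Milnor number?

Type D4, Milnor number mu = 4.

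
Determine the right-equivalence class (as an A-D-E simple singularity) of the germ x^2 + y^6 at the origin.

A5

The Hessian of f at 0 is [[2, 0], [0, 0]] with rank 1, so corank 1. A Groebner basis of the Jacobian ideal J(f) in C{x,y} is {y^5, x}; counting standard monomials gives mu = 5. Corank 1: A-series; mu = 5 gives A_5.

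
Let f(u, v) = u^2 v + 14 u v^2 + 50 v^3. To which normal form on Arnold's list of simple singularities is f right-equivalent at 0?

D_4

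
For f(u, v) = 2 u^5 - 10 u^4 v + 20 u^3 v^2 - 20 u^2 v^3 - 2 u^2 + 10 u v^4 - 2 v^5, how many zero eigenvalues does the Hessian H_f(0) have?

1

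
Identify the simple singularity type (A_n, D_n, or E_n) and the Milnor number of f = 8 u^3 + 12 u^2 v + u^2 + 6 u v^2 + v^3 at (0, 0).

Type A_2, Milnor number mu = 2.

The Hessian of f at 0 is [[2, 0], [0, 0]] with rank 1, so corank 1. A Groebner basis of the Jacobian ideal J(f) in C{u,v} is {v^2, u}; counting standard monomials gives mu = 2. Corank 1: A-series; mu = 2 gives A_2.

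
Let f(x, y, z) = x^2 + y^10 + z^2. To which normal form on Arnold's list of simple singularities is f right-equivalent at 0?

The Hessian of f at 0 has rank 2. Corank 1: A-series; mu = 9 gives A_9.

A_9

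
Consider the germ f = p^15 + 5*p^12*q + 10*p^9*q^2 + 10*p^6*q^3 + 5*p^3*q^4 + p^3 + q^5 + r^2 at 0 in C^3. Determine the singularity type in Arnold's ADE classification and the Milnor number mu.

Type E_{8}, Milnor number mu = 8.

The Hessian of f at 0 has rank 1. Corank 2; j^3 = p^3 is a perfect cube, so E-series; the 5-jet and mu = 8 give E_8.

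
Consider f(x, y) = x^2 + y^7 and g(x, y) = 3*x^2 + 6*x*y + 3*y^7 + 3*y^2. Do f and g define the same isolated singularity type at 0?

Yes.

The Hessian of f at 0 has rank 1. Corank 1: A-series; mu = 6 gives A_6. The Hessian of g at 0 has rank 1. Corank 1: A-series; mu = 6 gives A_6. Both have type A_6, hence right-equivalent.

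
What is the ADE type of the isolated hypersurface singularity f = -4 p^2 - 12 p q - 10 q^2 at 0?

A_1

The Hessian of f at 0 has rank 2. Corank 0: nondegenerate Morse point, so A_1.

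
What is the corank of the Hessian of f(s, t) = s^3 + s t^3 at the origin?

2

Hessian at 0 has rank 0.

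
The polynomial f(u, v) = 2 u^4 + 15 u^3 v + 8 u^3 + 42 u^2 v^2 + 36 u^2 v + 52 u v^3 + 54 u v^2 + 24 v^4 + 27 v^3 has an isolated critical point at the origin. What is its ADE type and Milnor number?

The Hessian of f at 0 has rank 0. Corank 2; j^3 = (2*u + 3*v)^3 is a perfect cube, so E-series; the 4-jet and mu = 7 give E_7.

Type E_{7}, Milnor number mu = 7.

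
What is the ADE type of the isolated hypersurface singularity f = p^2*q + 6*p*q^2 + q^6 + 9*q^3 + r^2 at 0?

D_{7}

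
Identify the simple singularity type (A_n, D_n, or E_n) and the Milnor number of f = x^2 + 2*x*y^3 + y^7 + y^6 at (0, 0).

Type A_{6}, Milnor number mu = 6.

The Hessian of f at 0 is [[2, 0], [0, 0]] with rank 1, so corank 1. A Groebner basis of the Jacobian ideal J(f) in C{x,y} is {x + y^3, x^2}; counting standard monomials gives mu = 6. Corank 1: A-series; mu = 6 gives A_6.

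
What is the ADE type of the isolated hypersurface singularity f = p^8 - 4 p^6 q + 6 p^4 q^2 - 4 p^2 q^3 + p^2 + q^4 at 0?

The Hessian of f at 0 has rank 1. Corank 1: A-series; mu = 3 gives A_3.

A3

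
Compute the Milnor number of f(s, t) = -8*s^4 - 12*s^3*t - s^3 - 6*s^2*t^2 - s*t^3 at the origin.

The Hessian of f at 0 is [[0, 0], [0, 0]] with rank 0, so corank 2. A Groebner basis of the Jacobian ideal J(f) in C{s,t} is {3*s^2/4 + t^4 + t^3/4, s^3, s^2*t - s^2/4 - t^3/12, s^2 + s*t^2 + t^3/3}; counting standard monomials gives mu = 7. Corank 2; j^3 = -s^3 is a perfect cube, so E-series; the 4-jet and mu = 7 give E_7.

7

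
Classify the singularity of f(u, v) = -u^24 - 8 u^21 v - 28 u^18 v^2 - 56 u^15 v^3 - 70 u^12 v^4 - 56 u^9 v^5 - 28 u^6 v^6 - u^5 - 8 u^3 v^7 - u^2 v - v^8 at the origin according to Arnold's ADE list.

D9

The Hessian of f at 0 has rank 0. Corank 2; j^3 = -u^2*v has shape L^2 M (L != M), so D-series; mu = 9 gives D_9.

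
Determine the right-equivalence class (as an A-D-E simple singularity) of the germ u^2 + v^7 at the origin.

A_{6}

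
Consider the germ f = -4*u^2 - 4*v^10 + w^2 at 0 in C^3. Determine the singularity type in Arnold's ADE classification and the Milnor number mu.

Type A9, Milnor number mu = 9.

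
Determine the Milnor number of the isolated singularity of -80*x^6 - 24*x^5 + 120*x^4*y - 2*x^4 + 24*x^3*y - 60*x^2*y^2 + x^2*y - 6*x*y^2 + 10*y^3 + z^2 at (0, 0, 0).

4

The Hessian of f at 0 has rank 1. Corank 2; j^3 = y*(x^2 - 6*x*y + 10*y^2) splits into three distinct lines over C (the quadratic factor has nonzero discriminant), so D_4.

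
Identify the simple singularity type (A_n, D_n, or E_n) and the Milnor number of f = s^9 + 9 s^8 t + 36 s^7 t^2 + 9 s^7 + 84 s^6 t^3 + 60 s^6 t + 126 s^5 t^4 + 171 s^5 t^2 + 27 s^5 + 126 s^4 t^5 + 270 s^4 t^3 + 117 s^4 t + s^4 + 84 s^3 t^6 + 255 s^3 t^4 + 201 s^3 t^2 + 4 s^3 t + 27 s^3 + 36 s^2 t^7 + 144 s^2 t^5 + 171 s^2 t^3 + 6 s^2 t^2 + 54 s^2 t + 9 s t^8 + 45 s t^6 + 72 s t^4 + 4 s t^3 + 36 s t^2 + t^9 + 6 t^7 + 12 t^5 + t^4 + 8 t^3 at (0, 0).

The Hessian of f at 0 is [[0, 0], [0, 0]] with rank 0, so corank 2. A Groebner basis of the Jacobian ideal J(f) in C{s,t} is {t^4, s*t^2 + 7*t^3/9, s^2 + 4*s*t/3 + 4*t^2/9}; counting standard monomials gives mu = 6. Corank 2; j^3 = (3*s + 2*t)^3 is a perfect cube, so E-series; the 4-jet and mu = 6 give E_6.

Type E_6, Milnor number mu = 6.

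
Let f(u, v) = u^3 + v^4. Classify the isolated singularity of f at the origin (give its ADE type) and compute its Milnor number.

The Hessian of f at 0 is [[0, 0], [0, 0]] with rank 0, so corank 2. A Groebner basis of the Jacobian ideal J(f) in C{u,v} is {v^3, u^2}; counting standard monomials gives mu = 6. Corank 2; j^3 = u^3 is a perfect cube, so E-series; the 4-jet and mu = 6 give E_6.

Type E_6, Milnor number mu = 6.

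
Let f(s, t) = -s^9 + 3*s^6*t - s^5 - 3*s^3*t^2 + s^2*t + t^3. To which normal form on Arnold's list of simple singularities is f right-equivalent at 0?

The Hessian of f at 0 has rank 0. Corank 2; j^3 = t*(s^2 + t^2) splits into three distinct lines over C (the quadratic factor has nonzero discriminant), so D_4.

D4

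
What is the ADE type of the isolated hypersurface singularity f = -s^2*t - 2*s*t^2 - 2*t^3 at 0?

D4

The Hessian of f at 0 has rank 0. Corank 2; j^3 = -t*(s^2 + 2*s*t + 2*t^2) splits into three distinct lines over C (the quadratic factor has nonzero discriminant), so D_4.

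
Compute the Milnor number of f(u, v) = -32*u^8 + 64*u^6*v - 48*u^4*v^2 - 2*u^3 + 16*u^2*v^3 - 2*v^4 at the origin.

6

The Hessian of f at 0 has rank 0. Corank 2; j^3 = -2*u^3 is a perfect cube, so E-series; the 4-jet and mu = 6 give E_6.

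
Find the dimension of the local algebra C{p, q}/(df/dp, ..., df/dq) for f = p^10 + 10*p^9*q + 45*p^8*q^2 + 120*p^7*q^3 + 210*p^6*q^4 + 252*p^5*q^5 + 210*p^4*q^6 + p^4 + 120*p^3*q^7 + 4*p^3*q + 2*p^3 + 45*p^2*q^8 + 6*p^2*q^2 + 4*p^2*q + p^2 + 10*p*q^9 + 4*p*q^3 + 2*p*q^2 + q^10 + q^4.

9

The Hessian of f at 0 has rank 1. Corank 1: A-series; mu = 9 gives A_9.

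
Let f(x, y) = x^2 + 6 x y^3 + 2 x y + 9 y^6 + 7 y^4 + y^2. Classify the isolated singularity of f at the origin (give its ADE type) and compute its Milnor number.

Type A3, Milnor number mu = 3.

The Hessian of f at 0 has rank 1. Corank 1: A-series; mu = 3 gives A_3.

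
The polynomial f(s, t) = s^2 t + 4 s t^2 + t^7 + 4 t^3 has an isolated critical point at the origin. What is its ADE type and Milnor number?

The Hessian of f at 0 has rank 0. Corank 2; j^3 = t*(s + 2*t)^2 has shape L^2 M (L != M), so D-series; mu = 8 gives D_8.

Type D_8, Milnor number mu = 8.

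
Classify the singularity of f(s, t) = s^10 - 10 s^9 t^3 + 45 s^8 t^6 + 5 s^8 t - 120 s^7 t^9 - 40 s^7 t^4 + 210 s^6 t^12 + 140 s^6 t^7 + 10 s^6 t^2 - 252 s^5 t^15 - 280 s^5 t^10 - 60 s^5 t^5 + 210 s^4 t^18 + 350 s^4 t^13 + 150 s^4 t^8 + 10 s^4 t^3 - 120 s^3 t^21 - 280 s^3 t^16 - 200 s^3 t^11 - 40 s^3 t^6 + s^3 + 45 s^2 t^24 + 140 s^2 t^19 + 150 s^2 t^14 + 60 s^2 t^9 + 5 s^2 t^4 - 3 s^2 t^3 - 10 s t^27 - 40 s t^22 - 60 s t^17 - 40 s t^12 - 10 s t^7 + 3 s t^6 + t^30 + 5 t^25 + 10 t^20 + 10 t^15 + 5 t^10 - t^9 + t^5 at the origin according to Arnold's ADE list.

E_8

The Hessian of f at 0 has rank 0. Corank 2; j^3 = s^3 is a perfect cube, so E-series; the 5-jet and mu = 8 give E_8.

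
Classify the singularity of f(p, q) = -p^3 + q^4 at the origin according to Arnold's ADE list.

The Hessian of f at 0 has rank 0. Corank 2; j^3 = -p^3 is a perfect cube, so E-series; the 4-jet and mu = 6 give E_6.

E_{6}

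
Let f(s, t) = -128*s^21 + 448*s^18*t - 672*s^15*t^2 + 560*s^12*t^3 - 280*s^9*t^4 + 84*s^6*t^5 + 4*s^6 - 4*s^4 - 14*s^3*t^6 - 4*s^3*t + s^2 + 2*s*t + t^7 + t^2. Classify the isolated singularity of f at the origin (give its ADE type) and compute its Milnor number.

The Hessian of f at 0 has rank 1. Corank 1: A-series; mu = 6 gives A_6.

Type A_{6}, Milnor number mu = 6.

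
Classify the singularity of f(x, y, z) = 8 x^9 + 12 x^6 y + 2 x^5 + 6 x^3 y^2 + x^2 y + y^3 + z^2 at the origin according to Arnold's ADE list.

The Hessian of f at 0 is [[0, 0, 0], [0, 0, 0], [0, 0, 2]] with rank 1, so corank 2. A Groebner basis of the Jacobian ideal J(f) in C{x,y,z} is {y^3, x^2 + 3*y^2, x*y, z}; counting standard monomials gives mu = 4. Corank 2; j^3 = y*(x^2 + y^2) splits into three distinct lines over C (the quadratic factor has nonzero discriminant), so D_4.

D_{4}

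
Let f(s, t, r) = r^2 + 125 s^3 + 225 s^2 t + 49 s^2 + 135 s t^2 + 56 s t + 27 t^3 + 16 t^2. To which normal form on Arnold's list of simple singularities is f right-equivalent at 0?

A_2

The Hessian of f at 0 has rank 2. Corank 1: A-series; mu = 2 gives A_2.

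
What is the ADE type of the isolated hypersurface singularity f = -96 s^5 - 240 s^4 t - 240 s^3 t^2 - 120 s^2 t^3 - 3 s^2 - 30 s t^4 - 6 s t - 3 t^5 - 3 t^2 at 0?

A4

The Hessian of f at 0 has rank 1. Corank 1: A-series; mu = 4 gives A_4.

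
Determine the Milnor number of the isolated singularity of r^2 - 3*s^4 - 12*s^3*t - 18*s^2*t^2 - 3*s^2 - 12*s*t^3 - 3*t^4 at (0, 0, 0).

3

The Hessian of f at 0 is [[-6, 0, 0], [0, 0, 0], [0, 0, 2]] with rank 2, so corank 1. A Groebner basis of the Jacobian ideal J(f) in C{s,t,r} is {t^3, s, r}; counting standard monomials gives mu = 3. Corank 1: A-series; mu = 3 gives A_3.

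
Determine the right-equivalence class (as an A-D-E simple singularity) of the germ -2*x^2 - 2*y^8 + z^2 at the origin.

A7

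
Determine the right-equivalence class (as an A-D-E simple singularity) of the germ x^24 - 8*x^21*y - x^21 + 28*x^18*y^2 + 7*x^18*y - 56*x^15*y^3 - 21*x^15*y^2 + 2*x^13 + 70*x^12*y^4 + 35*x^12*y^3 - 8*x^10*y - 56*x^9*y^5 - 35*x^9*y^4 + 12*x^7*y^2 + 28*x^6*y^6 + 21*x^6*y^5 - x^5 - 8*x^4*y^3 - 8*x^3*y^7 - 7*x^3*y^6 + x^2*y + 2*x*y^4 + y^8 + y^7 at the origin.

The Hessian of f at 0 has rank 0. Corank 2; j^3 = x^2*y has shape L^2 M (L != M), so D-series; mu = 9 gives D_9.

D_{9}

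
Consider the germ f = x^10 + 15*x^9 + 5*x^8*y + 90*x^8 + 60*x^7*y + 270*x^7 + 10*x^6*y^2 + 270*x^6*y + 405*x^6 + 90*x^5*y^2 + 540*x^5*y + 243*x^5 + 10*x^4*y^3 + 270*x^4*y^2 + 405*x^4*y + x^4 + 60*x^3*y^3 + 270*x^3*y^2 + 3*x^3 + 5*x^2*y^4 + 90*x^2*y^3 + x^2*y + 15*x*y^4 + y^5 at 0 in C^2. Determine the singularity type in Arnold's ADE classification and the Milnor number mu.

Type D_{6}, Milnor number mu = 6.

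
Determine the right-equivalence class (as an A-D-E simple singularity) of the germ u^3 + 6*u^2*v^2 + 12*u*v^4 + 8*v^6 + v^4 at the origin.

The Hessian of f at 0 is [[0, 0], [0, 0]] with rank 0, so corank 2. A Groebner basis of the Jacobian ideal J(f) in C{u,v} is {u^3, u^2*v, u^2/4 + u*v^2, v^3}; counting standard monomials gives mu = 6. Corank 2; j^3 = u^3 is a perfect cube, so E-series; the 4-jet and mu = 6 give E_6.

E_6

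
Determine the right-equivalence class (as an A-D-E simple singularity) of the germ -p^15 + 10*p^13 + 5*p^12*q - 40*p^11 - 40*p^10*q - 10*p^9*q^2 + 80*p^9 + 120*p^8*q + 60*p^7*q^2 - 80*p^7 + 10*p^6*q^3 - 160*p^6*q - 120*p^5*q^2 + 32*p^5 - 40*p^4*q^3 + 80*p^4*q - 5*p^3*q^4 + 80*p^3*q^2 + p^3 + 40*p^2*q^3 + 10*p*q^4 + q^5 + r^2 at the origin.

E_{8}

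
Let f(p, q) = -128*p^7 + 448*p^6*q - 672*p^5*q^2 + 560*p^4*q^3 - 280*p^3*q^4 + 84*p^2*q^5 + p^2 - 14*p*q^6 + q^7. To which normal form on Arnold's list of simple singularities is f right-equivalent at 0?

A_6

The Hessian of f at 0 has rank 1. Corank 1: A-series; mu = 6 gives A_6.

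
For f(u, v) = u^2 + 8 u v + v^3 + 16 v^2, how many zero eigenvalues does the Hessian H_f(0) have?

1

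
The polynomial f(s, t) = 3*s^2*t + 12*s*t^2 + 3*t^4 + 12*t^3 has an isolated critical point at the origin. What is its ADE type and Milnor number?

Type D_{5}, Milnor number mu = 5.

The Hessian of f at 0 has rank 0. Corank 2; j^3 = 3*t*(s + 2*t)^2 has shape L^2 M (L != M), so D-series; mu = 5 gives D_5.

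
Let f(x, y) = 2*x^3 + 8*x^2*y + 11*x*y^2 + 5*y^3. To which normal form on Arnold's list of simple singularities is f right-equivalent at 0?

D_4

The Hessian of f at 0 has rank 0. Corank 2; j^3 = (x + y)*(2*x^2 + 6*x*y + 5*y^2) splits into three distinct lines over C (the quadratic factor has nonzero discriminant), so D_4.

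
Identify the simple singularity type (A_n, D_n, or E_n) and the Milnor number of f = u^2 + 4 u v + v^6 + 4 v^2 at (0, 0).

Type A_5, Milnor number mu = 5.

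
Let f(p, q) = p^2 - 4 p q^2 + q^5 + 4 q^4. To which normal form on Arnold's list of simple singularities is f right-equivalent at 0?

The Hessian of f at 0 has rank 1. Corank 1: A-series; mu = 4 gives A_4.

A_4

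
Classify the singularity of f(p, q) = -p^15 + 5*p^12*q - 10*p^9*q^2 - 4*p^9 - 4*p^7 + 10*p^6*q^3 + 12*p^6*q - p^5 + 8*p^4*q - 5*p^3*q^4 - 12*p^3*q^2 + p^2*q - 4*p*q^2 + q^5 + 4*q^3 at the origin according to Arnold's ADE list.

The Hessian of f at 0 has rank 0. Corank 2; j^3 = q*(p - 2*q)^2 has shape L^2 M (L != M), so D-series; mu = 6 gives D_6.

D6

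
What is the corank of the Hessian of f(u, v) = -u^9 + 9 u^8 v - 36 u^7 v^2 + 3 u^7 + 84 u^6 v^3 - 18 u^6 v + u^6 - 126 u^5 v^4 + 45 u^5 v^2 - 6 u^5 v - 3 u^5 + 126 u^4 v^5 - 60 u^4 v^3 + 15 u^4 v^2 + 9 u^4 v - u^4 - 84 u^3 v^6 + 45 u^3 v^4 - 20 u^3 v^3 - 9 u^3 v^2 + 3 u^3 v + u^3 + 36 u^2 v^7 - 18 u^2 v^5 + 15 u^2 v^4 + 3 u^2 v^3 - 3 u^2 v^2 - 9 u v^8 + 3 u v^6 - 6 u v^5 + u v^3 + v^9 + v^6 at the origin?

2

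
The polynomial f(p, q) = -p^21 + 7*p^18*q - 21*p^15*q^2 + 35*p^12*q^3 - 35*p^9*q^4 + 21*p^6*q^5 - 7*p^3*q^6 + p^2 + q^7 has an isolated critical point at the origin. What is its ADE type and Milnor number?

Type A_{6}, Milnor number mu = 6.

The Hessian of f at 0 has rank 1. Corank 1: A-series; mu = 6 gives A_6.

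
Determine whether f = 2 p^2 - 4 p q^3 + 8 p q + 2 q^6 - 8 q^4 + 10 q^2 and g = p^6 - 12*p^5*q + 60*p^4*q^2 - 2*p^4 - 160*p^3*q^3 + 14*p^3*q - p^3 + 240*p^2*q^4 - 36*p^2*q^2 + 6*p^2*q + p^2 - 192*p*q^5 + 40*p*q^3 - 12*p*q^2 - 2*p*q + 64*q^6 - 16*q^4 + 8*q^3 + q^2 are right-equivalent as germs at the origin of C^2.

The Hessian of f at 0 is [[4, 8], [8, 20]] with rank 2, so corank 0. A Groebner basis of the Jacobian ideal J(f) in C{p,q} is {p, q}; counting standard monomials gives mu = 1. Corank 0: nondegenerate Morse point, so A_1. The Hessian of g at 0 is [[2, -2], [-2, 2]] with rank 1, so corank 1. A Groebner basis of the Jacobian ideal J(g) in C{p,q} is {q^2, p - q}; counting standard monomials gives mu = 2. Corank 1: A-series; mu = 2 gives A_2. f is A_1 but g is A_2, hence not right-equivalent.

No.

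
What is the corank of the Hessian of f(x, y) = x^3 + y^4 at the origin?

2

Hessian at 0 has rank 0.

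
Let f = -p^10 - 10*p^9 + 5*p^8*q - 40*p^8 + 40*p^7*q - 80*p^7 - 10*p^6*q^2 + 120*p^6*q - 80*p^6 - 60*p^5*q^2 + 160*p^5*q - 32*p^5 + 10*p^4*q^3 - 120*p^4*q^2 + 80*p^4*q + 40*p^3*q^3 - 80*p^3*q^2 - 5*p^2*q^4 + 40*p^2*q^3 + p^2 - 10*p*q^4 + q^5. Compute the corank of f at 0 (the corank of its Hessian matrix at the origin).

1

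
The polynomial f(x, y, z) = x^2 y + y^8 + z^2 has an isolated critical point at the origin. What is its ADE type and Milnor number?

Type D_9, Milnor number mu = 9.

The Hessian of f at 0 has rank 1. Corank 2; j^3 = x^2*y has shape L^2 M (L != M), so D-series; mu = 9 gives D_9.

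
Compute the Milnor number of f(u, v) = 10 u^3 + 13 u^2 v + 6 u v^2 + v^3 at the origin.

4

The Hessian of f at 0 has rank 0. Corank 2; j^3 = (2*u + v)*(5*u^2 + 4*u*v + v^2) splits into three distinct lines over C (the quadratic factor has nonzero discriminant), so D_4.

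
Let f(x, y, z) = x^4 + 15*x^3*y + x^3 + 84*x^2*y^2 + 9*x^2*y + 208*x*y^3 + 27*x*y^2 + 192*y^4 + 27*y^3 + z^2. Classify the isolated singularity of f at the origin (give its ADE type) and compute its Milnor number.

Type E_7, Milnor number mu = 7.

The Hessian of f at 0 is [[0, 0, 0], [0, 0, 0], [0, 0, 2]] with rank 1, so corank 2. A Groebner basis of the Jacobian ideal J(f) in C{x,y,z} is {3*x^2 + 18*x*y + y^4 + y^3 + 27*y^2, x^3 + 63*x^2 + 378*x*y + 48*y^3 + 567*y^2, x^2*y - 13*x^2 - 78*x*y - 40*y^3/3 - 117*y^2, 2*x^2 + x*y^2 + 12*x*y + 11*y^3/3 + 18*y^2, z}; counting standard monomials gives mu = 7. Corank 2; j^3 = (x + 3*y)^3 is a perfect cube, so E-series; the 4-jet and mu = 7 give E_7.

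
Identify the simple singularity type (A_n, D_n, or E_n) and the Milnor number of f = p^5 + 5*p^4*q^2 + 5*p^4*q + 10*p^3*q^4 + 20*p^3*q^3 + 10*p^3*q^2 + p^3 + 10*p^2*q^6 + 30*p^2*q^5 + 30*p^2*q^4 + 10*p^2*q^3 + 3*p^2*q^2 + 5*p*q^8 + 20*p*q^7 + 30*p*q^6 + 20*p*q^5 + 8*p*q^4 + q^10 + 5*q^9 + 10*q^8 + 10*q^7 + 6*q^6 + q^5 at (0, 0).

Type E_{8}, Milnor number mu = 8.

The Hessian of f at 0 has rank 0. Corank 2; j^3 = p^3 is a perfect cube, so E-series; the 5-jet and mu = 8 give E_8.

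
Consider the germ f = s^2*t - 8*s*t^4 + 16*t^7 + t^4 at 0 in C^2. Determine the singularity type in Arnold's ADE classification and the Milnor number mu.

Type D5, Milnor number mu = 5.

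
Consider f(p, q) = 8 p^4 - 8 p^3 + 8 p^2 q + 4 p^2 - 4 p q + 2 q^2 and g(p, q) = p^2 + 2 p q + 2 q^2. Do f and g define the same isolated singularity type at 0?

The Hessian of f at 0 has rank 2. Corank 0: nondegenerate Morse point, so A_1. The Hessian of g at 0 has rank 2. Corank 0: nondegenerate Morse point, so A_1. Both have type A_1, hence right-equivalent.

Yes.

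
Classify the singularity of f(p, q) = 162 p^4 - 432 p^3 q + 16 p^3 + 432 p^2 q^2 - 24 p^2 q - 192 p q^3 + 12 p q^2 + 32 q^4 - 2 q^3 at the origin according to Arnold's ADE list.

E6

The Hessian of f at 0 has rank 0. Corank 2; j^3 = 2*(2*p - q)^3 is a perfect cube, so E-series; the 4-jet and mu = 6 give E_6.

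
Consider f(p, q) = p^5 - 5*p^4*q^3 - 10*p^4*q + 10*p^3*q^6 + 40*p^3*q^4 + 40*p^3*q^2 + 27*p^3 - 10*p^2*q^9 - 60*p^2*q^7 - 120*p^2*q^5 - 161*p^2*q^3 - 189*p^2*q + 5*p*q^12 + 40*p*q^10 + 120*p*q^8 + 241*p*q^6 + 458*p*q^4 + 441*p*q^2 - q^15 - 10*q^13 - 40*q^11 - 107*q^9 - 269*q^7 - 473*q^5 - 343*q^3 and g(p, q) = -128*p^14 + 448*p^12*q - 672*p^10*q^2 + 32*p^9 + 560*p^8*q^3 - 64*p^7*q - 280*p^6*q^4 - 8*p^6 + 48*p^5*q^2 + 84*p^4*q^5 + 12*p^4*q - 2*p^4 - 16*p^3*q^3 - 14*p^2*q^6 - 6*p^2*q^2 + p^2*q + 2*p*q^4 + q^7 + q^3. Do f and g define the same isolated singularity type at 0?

The Hessian of f at 0 is [[0, 0], [0, 0]] with rank 0, so corank 2. A Groebner basis of the Jacobian ideal J(f) in C{p,q} is {27*p^2/2 + p*q^3 - 63*p*q + 147*q^2/2, 6*p^2 - 28*p*q + q^4 + 98*q^2/3, p^3 - 49*p*q^2/3 + 686*q^3/27, p^2*q - 14*p*q^2/3 + 49*q^3/9}; counting standard monomials gives mu = 8. Corank 2; j^3 = (3*p - 7*q)^3 is a perfect cube, so E-series; the 5-jet and mu = 8 give E_8. The Hessian of g at 0 is [[0, 0], [0, 0]] with rank 0, so corank 2. A Groebner basis of the Jacobian ideal J(g) in C{p,q} is {q^3, p^2 + 3*q^2, p*q}; counting standard monomials gives mu = 4. Corank 2; j^3 = q*(p^2 + q^2) splits into three distinct lines over C (the quadratic factor has nonzero discriminant), so D_4. f is E_8 but g is D_4, hence not right-equivalent.

No.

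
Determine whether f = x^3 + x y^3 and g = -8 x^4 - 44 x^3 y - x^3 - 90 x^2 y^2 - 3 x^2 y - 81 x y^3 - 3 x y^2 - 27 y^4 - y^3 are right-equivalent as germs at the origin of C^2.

Yes.

The Hessian of f at 0 is [[0, 0], [0, 0]] with rank 0, so corank 2. A Groebner basis of the Jacobian ideal J(f) in C{x,y} is {x^3, x*y^2, 3*x^2 + y^3}; counting standard monomials gives mu = 7. Corank 2; j^3 = x^3 is a perfect cube, so E-series; the 4-jet and mu = 7 give E_7. The Hessian of g at 0 is [[0, 0], [0, 0]] with rank 0, so corank 2. A Groebner basis of the Jacobian ideal J(g) in C{x,y} is {3*x^2/4 + 3*x*y/2 + y^4 + y^3/4 + 3*y^2/4, x^3 + 15*x^2/4 + 15*x*y/2 + 9*y^3/4 + 15*y^2/4, x^2*y - 9*x^2/4 - 9*x*y/2 - 7*y^3/4 - 9*y^2/4, x^2 + x*y^2 + 2*x*y + 4*y^3/3 + y^2}; counting standard monomials gives mu = 7. Corank 2; j^3 = -(x + y)^3 is a perfect cube, so E-series; the 4-jet and mu = 7 give E_7. Both have type E_7, hence right-equivalent.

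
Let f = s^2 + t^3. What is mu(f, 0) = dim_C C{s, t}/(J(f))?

The Hessian of f at 0 has rank 1. Corank 1: A-series; mu = 2 gives A_2.

2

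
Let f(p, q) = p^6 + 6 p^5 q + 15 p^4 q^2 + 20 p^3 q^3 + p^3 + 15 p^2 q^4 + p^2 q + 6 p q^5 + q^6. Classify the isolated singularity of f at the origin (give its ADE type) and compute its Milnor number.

The Hessian of f at 0 has rank 0. Corank 2; j^3 = p^2*(p + q) has shape L^2 M (L != M), so D-series; mu = 7 gives D_7.

Type D_{7}, Milnor number mu = 7.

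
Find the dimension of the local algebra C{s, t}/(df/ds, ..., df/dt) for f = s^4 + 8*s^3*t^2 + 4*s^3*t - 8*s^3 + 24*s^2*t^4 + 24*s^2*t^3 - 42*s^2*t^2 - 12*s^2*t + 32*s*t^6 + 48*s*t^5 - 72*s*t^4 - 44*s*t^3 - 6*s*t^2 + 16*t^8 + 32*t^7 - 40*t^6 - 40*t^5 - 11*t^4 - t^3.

6

The Hessian of f at 0 is [[0, 0], [0, 0]] with rank 0, so corank 2. A Groebner basis of the Jacobian ideal J(f) in C{s,t} is {s^3 + 3*s^2/8 + 3*s*t/8 + 3*t^2/32, s^2*t - 5*s^2/8 - 5*s*t/8 - 5*t^2/32, s^2 + s*t^2 + s*t + t^2/4, -3*s^2/2 - 3*s*t/2 + t^3 - 3*t^2/8}; counting standard monomials gives mu = 6. Corank 2; j^3 = -(2*s + t)^3 is a perfect cube, so E-series; the 4-jet and mu = 6 give E_6.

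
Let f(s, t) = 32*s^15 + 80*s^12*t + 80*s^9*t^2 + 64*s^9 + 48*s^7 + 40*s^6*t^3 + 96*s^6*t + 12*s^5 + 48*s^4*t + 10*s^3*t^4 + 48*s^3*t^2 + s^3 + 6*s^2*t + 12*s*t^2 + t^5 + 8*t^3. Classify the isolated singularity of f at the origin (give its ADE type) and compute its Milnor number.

Type E_{8}, Milnor number mu = 8.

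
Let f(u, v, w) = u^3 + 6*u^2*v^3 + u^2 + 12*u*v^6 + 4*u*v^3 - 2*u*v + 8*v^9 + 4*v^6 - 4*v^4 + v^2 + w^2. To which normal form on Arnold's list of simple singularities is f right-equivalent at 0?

A_{2}

The Hessian of f at 0 is [[2, -2, 0], [-2, 2, 0], [0, 0, 2]] with rank 2, so corank 1. A Groebner basis of the Jacobian ideal J(f) in C{u,v,w} is {v^2, u - v, w}; counting standard monomials gives mu = 2. Corank 1: A-series; mu = 2 gives A_2.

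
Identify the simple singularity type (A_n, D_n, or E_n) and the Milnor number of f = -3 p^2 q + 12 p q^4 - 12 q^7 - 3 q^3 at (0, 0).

The Hessian of f at 0 is [[0, 0], [0, 0]] with rank 0, so corank 2. A Groebner basis of the Jacobian ideal J(f) in C{p,q} is {q^3, p^2 + 3*q^2, p*q}; counting standard monomials gives mu = 4. Corank 2; j^3 = -3*q*(p^2 + q^2) splits into three distinct lines over C (the quadratic factor has nonzero discriminant), so D_4.

Type D4, Milnor number mu = 4.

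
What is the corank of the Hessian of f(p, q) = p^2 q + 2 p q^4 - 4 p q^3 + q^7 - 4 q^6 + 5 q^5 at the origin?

2

The Hessian at 0 is [[0, 0], [0, 0]] of rank 0; hence corank 2.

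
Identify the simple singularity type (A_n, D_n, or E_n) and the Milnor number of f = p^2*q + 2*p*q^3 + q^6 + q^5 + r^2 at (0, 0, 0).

The Hessian of f at 0 has rank 1. Corank 2; j^3 = p^2*q has shape L^2 M (L != M), so D-series; mu = 7 gives D_7.

Type D_7, Milnor number mu = 7.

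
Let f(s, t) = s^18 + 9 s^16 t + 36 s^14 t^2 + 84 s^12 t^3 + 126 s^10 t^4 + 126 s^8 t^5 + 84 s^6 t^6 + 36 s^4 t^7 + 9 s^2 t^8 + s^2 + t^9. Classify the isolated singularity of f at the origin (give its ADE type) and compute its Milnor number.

Type A8, Milnor number mu = 8.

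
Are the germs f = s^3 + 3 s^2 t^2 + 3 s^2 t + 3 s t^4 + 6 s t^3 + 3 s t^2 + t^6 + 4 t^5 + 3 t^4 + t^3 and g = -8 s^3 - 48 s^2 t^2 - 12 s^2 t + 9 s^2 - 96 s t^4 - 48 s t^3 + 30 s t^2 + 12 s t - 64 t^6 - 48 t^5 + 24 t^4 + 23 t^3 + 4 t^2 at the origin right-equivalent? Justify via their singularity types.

No.

The Hessian of f at 0 has rank 0. Corank 2; j^3 = (s + t)^3 is a perfect cube, so E-series; the 5-jet and mu = 8 give E_8. The Hessian of g at 0 has rank 1. Corank 1: A-series; mu = 2 gives A_2. f is E_8 but g is A_2, hence not right-equivalent.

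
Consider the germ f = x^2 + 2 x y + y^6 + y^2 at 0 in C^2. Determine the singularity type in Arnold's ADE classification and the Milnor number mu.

The Hessian of f at 0 has rank 1. Corank 1: A-series; mu = 5 gives A_5.

Type A5, Milnor number mu = 5.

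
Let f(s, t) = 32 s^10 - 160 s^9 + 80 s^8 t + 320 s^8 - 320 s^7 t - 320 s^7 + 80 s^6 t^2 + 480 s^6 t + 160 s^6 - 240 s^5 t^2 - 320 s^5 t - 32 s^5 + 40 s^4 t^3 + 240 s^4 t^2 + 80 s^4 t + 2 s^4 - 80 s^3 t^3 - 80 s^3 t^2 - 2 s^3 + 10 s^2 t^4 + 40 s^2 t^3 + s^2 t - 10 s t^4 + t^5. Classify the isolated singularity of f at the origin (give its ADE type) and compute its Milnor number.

The Hessian of f at 0 is [[0, 0], [0, 0]] with rank 0, so corank 2. A Groebner basis of the Jacobian ideal J(f) in C{s,t} is {s*t/10 + t^4, s*t^2, s^2 - s*t/2}; counting standard monomials gives mu = 6. Corank 2; j^3 = -s^2*(2*s - t) has shape L^2 M (L != M), so D-series; mu = 6 gives D_6.

Type D6, Milnor number mu = 6.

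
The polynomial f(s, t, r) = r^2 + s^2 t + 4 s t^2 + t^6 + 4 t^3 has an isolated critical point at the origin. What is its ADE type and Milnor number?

Type D7, Milnor number mu = 7.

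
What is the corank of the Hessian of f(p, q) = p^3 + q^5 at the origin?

2

Hessian at 0 has rank 0.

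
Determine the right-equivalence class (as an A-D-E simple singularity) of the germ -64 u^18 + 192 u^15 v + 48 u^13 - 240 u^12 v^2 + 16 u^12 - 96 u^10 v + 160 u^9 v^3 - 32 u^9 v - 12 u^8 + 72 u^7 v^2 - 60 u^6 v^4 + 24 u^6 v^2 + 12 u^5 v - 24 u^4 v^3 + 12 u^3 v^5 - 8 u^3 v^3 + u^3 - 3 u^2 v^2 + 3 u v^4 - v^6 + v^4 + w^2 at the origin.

E_{6}

The Hessian of f at 0 has rank 1. Corank 2; j^3 = u^3 is a perfect cube, so E-series; the 4-jet and mu = 6 give E_6.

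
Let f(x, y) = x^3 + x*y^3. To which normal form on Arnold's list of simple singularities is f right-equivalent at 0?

E7

The Hessian of f at 0 has rank 0. Corank 2; j^3 = x^3 is a perfect cube, so E-series; the 4-jet and mu = 7 give E_7.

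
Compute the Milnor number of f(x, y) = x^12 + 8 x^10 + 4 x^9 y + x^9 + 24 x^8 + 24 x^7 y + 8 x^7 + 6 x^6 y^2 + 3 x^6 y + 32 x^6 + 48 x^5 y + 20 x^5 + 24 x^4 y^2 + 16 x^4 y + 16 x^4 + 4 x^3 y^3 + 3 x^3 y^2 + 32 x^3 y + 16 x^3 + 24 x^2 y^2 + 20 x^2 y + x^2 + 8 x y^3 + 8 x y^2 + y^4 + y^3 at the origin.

2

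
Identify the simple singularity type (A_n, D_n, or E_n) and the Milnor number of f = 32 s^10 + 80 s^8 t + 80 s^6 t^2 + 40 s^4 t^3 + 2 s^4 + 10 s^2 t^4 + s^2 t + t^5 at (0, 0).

The Hessian of f at 0 has rank 0. Corank 2; j^3 = s^2*t has shape L^2 M (L != M), so D-series; mu = 6 gives D_6.

Type D6, Milnor number mu = 6.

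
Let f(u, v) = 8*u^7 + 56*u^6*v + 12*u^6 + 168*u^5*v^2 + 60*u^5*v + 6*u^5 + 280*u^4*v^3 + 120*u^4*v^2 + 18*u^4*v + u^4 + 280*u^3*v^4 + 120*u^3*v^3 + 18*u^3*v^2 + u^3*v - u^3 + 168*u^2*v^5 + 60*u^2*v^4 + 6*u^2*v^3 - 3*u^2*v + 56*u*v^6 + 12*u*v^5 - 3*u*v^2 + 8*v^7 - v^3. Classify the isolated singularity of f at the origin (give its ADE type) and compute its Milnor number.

Type E_{7}, Milnor number mu = 7.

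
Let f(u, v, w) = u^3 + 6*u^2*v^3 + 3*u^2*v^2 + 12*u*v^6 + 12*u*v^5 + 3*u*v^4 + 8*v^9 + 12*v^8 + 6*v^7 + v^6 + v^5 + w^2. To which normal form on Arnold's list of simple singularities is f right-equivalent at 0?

E_{8}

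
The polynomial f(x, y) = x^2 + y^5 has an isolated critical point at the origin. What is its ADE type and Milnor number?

The Hessian of f at 0 has rank 1. Corank 1: A-series; mu = 4 gives A_4.

Type A_{4}, Milnor number mu = 4.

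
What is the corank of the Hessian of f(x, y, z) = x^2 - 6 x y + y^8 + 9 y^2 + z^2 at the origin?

1

The Hessian at 0 is [[2, -6, 0], [-6, 18, 0], [0, 0, 2]] of rank 2; hence corank 1.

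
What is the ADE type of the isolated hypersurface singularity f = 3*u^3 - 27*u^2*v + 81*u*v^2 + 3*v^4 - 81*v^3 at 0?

E6

The Hessian of f at 0 has rank 0. Corank 2; j^3 = 3*(u - 3*v)^3 is a perfect cube, so E-series; the 4-jet and mu = 6 give E_6.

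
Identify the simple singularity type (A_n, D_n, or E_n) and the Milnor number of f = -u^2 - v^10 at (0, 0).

Type A9, Milnor number mu = 9.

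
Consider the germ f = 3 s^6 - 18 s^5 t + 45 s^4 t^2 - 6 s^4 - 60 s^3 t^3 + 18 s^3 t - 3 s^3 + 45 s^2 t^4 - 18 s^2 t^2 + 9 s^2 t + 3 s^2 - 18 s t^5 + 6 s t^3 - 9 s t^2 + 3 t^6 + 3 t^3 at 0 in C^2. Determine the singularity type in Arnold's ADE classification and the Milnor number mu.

The Hessian of f at 0 has rank 1. Corank 1: A-series; mu = 2 gives A_2.

Type A2, Milnor number mu = 2.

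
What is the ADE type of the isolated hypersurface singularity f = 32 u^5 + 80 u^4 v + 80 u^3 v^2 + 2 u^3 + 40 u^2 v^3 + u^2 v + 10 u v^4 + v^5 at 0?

The Hessian of f at 0 has rank 0. Corank 2; j^3 = u^2*(2*u + v) has shape L^2 M (L != M), so D-series; mu = 6 gives D_6.

D6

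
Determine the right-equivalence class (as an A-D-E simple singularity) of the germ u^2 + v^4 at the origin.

A3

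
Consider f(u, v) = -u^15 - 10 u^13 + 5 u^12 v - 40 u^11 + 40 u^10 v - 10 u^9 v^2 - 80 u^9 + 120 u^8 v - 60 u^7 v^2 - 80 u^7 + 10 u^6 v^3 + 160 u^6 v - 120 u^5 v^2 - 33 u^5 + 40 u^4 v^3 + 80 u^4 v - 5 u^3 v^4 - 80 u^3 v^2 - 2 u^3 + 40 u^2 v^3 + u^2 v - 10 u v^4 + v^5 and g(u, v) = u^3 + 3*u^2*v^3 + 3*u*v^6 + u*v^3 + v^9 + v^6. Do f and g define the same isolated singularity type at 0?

No.

The Hessian of f at 0 is [[0, 0], [0, 0]] with rank 0, so corank 2. A Groebner basis of the Jacobian ideal J(f) in C{u,v} is {u*v/10 + v^4, u*v^2, u^2 - u*v/2}; counting standard monomials gives mu = 6. Corank 2; j^3 = -u^2*(2*u - v) has shape L^2 M (L != M), so D-series; mu = 6 gives D_6. The Hessian of g at 0 is [[0, 0], [0, 0]] with rank 0, so corank 2. A Groebner basis of the Jacobian ideal J(g) in C{u,v} is {u^3, u*v^2, 3*u^2 + v^3}; counting standard monomials gives mu = 7. Corank 2; j^3 = u^3 is a perfect cube, so E-series; the 4-jet and mu = 7 give E_7. f is D_6 but g is E_7, hence not right-equivalent.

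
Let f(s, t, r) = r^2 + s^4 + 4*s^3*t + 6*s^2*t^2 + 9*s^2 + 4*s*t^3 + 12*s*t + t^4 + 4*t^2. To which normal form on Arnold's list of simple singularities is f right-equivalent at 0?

A_{3}

The Hessian of f at 0 has rank 2. Corank 1: A-series; mu = 3 gives A_3.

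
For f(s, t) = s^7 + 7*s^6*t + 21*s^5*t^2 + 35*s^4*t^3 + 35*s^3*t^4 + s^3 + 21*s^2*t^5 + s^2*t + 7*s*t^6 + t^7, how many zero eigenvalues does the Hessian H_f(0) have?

2

Hessian at 0 has rank 0.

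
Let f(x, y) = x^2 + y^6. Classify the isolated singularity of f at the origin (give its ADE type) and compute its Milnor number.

The Hessian of f at 0 has rank 1. Corank 1: A-series; mu = 5 gives A_5.

Type A5, Milnor number mu = 5.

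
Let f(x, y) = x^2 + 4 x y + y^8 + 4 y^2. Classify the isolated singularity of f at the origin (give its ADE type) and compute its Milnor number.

Type A_7, Milnor number mu = 7.

The Hessian of f at 0 has rank 1. Corank 1: A-series; mu = 7 gives A_7.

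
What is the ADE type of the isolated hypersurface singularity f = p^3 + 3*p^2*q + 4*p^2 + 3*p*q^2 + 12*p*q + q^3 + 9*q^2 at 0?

The Hessian of f at 0 has rank 1. Corank 1: A-series; mu = 2 gives A_2.

A2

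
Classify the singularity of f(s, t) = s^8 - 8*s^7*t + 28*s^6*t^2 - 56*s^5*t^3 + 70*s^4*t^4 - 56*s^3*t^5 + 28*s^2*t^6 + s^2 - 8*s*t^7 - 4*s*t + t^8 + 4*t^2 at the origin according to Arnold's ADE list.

The Hessian of f at 0 is [[2, -4], [-4, 8]] with rank 1, so corank 1. A Groebner basis of the Jacobian ideal J(f) in C{s,t} is {t^7, s - 2*t}; counting standard monomials gives mu = 7. Corank 1: A-series; mu = 7 gives A_7.

A_{7}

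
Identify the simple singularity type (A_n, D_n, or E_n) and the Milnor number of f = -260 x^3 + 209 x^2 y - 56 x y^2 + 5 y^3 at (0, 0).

Type D_{4}, Milnor number mu = 4.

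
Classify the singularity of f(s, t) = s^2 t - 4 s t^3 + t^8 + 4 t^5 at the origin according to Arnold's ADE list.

D_9

The Hessian of f at 0 is [[0, 0], [0, 0]] with rank 0, so corank 2. A Groebner basis of the Jacobian ideal J(f) in C{s,t} is {s^4, s^3*t + s^2 - 2*s*t^2, -s^3/2 + s^2*t^2, -s*t/2 + t^3}; counting standard monomials gives mu = 9. Corank 2; j^3 = s^2*t has shape L^2 M (L != M), so D-series; mu = 9 gives D_9.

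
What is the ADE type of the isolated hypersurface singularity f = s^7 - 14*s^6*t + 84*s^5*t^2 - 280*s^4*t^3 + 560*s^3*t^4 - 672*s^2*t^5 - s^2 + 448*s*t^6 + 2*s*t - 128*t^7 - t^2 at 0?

The Hessian of f at 0 has rank 1. Corank 1: A-series; mu = 6 gives A_6.

A_{6}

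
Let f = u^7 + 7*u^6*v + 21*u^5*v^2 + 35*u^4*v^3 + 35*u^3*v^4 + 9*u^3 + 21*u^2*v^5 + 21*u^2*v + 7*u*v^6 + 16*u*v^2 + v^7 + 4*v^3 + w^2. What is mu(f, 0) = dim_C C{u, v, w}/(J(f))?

The Hessian of f at 0 is [[0, 0, 0], [0, 0, 0], [0, 0, 2]] with rank 1, so corank 2. A Groebner basis of the Jacobian ideal J(f) in C{u,v,w} is {-2187*u*v/7 + v^6 - 1458*v^2/7, u*v^2 + 2*v^3/3, u^2 + 5*u*v/3 + 2*v^2/3, w}; counting standard monomials gives mu = 8. Corank 2; j^3 = (u + v)*(3*u + 2*v)^2 has shape L^2 M (L != M), so D-series; mu = 8 gives D_8.

8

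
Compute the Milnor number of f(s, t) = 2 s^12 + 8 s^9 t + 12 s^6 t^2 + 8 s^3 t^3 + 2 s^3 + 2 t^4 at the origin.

6

The Hessian of f at 0 is [[0, 0], [0, 0]] with rank 0, so corank 2. A Groebner basis of the Jacobian ideal J(f) in C{s,t} is {t^3, s^2}; counting standard monomials gives mu = 6. Corank 2; j^3 = 2*s^3 is a perfect cube, so E-series; the 4-jet and mu = 6 give E_6.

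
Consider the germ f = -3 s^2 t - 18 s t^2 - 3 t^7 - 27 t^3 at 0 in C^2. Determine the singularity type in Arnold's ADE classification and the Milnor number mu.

Type D8, Milnor number mu = 8.

The Hessian of f at 0 has rank 0. Corank 2; j^3 = -3*t*(s + 3*t)^2 has shape L^2 M (L != M), so D-series; mu = 8 gives D_8.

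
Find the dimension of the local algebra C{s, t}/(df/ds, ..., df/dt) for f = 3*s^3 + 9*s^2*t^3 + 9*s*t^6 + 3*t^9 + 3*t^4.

6

The Hessian of f at 0 has rank 0. Corank 2; j^3 = 3*s^3 is a perfect cube, so E-series; the 4-jet and mu = 6 give E_6.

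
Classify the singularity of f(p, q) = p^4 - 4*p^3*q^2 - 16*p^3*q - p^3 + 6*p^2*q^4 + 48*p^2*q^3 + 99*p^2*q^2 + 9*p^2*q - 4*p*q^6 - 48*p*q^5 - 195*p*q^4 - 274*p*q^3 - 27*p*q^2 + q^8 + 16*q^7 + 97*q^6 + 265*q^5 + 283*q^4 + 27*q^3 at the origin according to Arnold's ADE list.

E_{6}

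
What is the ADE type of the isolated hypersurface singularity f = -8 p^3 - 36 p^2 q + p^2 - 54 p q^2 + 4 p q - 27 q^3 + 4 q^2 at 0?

The Hessian of f at 0 has rank 1. Corank 1: A-series; mu = 2 gives A_2.

A_2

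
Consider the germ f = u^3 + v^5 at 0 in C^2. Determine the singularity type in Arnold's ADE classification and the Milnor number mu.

Type E_8, Milnor number mu = 8.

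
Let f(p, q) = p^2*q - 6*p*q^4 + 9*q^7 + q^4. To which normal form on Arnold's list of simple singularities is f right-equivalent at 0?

D_{5}

The Hessian of f at 0 is [[0, 0], [0, 0]] with rank 0, so corank 2. A Groebner basis of the Jacobian ideal J(f) in C{p,q} is {p^3, p^2/4 + q^3, p*q}; counting standard monomials gives mu = 5. Corank 2; j^3 = p^2*q has shape L^2 M (L != M), so D-series; mu = 5 gives D_5.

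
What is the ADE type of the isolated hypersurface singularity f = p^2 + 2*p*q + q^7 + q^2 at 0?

A6

The Hessian of f at 0 has rank 1. Corank 1: A-series; mu = 6 gives A_6.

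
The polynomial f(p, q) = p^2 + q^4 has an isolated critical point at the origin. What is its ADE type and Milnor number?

Type A3, Milnor number mu = 3.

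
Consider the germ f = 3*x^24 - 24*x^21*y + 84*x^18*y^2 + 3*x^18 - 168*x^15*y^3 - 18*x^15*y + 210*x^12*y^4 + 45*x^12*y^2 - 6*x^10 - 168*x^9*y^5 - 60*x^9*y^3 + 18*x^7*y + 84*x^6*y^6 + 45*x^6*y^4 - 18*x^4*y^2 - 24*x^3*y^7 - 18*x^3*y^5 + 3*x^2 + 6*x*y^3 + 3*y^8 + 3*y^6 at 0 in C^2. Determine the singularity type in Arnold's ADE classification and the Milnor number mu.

Type A_{7}, Milnor number mu = 7.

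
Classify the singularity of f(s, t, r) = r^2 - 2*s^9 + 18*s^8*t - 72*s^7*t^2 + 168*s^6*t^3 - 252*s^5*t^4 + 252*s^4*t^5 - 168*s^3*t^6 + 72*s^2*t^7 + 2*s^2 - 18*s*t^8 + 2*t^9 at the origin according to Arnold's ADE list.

A8

The Hessian of f at 0 is [[4, 0, 0], [0, 0, 0], [0, 0, 2]] with rank 2, so corank 1. A Groebner basis of the Jacobian ideal J(f) in C{s,t,r} is {t^8, s, r}; counting standard monomials gives mu = 8. Corank 1: A-series; mu = 8 gives A_8.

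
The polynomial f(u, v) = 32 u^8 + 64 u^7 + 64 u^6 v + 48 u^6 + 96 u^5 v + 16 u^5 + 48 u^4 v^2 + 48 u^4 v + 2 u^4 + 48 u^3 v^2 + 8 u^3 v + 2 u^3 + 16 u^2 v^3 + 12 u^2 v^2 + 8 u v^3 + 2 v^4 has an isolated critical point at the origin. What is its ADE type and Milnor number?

Type E_6, Milnor number mu = 6.

The Hessian of f at 0 is [[0, 0], [0, 0]] with rank 0, so corank 2. A Groebner basis of the Jacobian ideal J(f) in C{u,v} is {v^4, u*v^2 + v^3/3, u^2}; counting standard monomials gives mu = 6. Corank 2; j^3 = 2*u^3 is a perfect cube, so E-series; the 4-jet and mu = 6 give E_6.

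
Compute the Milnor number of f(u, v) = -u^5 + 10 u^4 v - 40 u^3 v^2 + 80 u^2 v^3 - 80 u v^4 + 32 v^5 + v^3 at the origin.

8

The Hessian of f at 0 is [[0, 0], [0, 0]] with rank 0, so corank 2. A Groebner basis of the Jacobian ideal J(f) in C{u,v} is {u^4 - 8*u^3*v, v^2}; counting standard monomials gives mu = 8. Corank 2; j^3 = v^3 is a perfect cube, so E-series; the 5-jet and mu = 8 give E_8.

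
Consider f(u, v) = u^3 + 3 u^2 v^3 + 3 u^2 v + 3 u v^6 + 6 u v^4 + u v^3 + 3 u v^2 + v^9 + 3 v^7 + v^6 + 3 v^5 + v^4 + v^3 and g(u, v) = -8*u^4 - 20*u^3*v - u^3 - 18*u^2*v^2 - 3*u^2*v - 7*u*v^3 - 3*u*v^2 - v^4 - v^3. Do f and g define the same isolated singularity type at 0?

The Hessian of f at 0 has rank 0. Corank 2; j^3 = (u + v)^3 is a perfect cube, so E-series; the 4-jet and mu = 7 give E_7. The Hessian of g at 0 has rank 0. Corank 2; j^3 = -(u + v)^3 is a perfect cube, so E-series; the 4-jet and mu = 7 give E_7. Both have type E_7, hence right-equivalent.

Yes.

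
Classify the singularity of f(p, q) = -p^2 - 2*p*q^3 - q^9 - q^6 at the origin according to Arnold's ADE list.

A8

The Hessian of f at 0 has rank 1. Corank 1: A-series; mu = 8 gives A_8.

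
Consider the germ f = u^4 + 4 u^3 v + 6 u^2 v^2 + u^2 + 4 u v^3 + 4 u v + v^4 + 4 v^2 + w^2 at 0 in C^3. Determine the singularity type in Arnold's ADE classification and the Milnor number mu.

Type A_3, Milnor number mu = 3.

The Hessian of f at 0 has rank 2. Corank 1: A-series; mu = 3 gives A_3.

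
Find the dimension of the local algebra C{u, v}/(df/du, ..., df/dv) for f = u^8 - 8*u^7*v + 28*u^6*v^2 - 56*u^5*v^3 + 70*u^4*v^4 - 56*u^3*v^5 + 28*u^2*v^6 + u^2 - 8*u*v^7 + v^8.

7

The Hessian of f at 0 has rank 1. Corank 1: A-series; mu = 7 gives A_7.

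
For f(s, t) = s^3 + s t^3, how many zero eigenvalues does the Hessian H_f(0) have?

2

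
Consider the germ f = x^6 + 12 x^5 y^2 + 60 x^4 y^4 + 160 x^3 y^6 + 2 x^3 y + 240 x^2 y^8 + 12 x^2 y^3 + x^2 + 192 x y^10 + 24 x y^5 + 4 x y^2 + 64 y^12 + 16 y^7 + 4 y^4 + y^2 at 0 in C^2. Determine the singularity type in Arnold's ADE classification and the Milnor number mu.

Type A1, Milnor number mu = 1.

The Hessian of f at 0 has rank 2. Corank 0: nondegenerate Morse point, so A_1.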